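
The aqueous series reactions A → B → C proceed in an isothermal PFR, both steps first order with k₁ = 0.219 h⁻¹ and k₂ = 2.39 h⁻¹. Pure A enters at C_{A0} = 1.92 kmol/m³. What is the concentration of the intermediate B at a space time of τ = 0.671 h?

Solving the coupled first-order balances gives C_B(τ) = [k₁/(k₂−k₁)]·C_{A0}·(e^(−k₁τ) − e^(−k₂τ)).
e^(−k₁τ) = e^(−0.219×0.671) = e^(−0.1469) = 0.8633; e^(−k₂τ) = e^(−1.604) = 0.2012.
C_B = 0.219×1.92/(2.39−0.219) × (0.8633−0.2012) = 0.1937×0.6622 = 0.1283 kmol/m³.

0.128 kmol/m³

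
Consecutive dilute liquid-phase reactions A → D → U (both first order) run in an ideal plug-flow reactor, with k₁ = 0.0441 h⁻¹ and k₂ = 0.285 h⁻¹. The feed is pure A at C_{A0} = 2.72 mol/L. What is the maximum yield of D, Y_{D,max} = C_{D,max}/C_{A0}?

At the optimum, C_{D,max}/C_{A0} = (k₁/k₂)^[k₂/(k₂−k₁)].
= (0.0441/0.285)^(0.285/(0.285−0.0441)) = (0.1547)^(1.183) = 0.1100.

0.110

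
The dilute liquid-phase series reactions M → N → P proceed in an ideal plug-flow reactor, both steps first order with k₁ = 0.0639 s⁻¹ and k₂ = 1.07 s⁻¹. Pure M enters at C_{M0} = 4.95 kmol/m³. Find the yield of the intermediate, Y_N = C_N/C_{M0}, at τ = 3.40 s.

0.0494

Solving the coupled first-order balances gives C_N(τ) = [k₁/(k₂−k₁)]·C_{M0}·(e^(−k₁τ) − e^(−k₂τ)).
e^(−k₁τ) = e^(−0.0639×3.40) = e^(−0.2173) = 0.8047; e^(−k₂τ) = e^(−3.638) = 0.02630.
C_N = 0.0639×4.95/(1.07−0.0639) × (0.8047−0.02630) = 0.3144×0.7784 = 0.2447 kmol/m³.
Y_N = C_N/C_{M0} = 0.2447/4.95 = 0.0494.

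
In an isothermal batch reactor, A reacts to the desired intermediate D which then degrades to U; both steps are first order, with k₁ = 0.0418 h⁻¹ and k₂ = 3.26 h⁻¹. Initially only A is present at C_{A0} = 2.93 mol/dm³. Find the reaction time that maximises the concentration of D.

Setting dC_D/dt = 0 gives t_opt = ln(k₂/k₁)/(k₂−k₁).
= ln(3.26/0.0418)/(3.26−0.0418) = ln(77.99)/3.218 = 4.357/3.218 = 1.35 h.

1.35 h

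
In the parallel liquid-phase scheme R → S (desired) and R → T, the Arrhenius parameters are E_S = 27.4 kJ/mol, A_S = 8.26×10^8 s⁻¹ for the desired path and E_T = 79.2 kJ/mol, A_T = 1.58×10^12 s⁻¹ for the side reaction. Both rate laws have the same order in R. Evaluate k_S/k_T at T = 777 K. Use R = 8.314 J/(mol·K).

Since both paths have the same order in R, the concentration cancels and S_{S/T} = k_S/k_T = (A_S/A_T)·exp[(E_T−E_S)/(RT)].
(E_T−E_S)/(RT) = (79.2−27.4)×10³/(8.314×777) = 51800/6460 = 8.019.
k_S/k_T = (8.26×10^8/1.58×10^12)·exp(8.019) = 5.228×10^-4 × 3037 = 1.59.

1.59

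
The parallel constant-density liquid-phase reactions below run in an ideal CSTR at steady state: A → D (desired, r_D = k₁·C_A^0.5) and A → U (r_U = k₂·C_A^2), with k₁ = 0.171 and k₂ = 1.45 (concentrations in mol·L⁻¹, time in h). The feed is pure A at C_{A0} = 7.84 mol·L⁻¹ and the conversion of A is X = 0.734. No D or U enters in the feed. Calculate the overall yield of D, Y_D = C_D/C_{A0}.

Exit C_A = C_{A0}(1−X) = 7.84×0.266 = 2.085 mol·L⁻¹.
In a CSTR the entire volume is at exit conditions, so r_D = 0.171×2.085^0.5 = 0.2469 and r_U = 1.45×2.085^2 = 6.306.
Fraction of consumed A going to D: r_D/(r_D+r_U) = 0.03768.
C_D = 0.03768·C_{A0}·X = 0.03768×7.84×0.734 = 0.217 mol·L⁻¹; Y_D = C_D/C_{A0} = 0.0277.

0.0277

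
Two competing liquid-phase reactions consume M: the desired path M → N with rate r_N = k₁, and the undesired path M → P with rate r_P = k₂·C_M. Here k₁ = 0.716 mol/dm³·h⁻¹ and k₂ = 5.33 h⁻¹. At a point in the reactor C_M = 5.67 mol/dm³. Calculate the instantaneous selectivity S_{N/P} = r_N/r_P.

S_{N/P} = r_N/r_P = (k₁)/(k₂·C_M) = (k₁/k₂)·C_M⁻¹.
= (0.716) / (5.33×5.670) = 0.7160/30.22 = 0.0237.

0.0237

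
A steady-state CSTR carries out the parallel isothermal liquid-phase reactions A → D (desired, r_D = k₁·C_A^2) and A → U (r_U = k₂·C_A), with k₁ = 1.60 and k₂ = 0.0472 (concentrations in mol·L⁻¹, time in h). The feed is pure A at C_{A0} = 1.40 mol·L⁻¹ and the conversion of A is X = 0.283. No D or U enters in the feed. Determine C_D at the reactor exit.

0.385 mol·L⁻¹

Exit C_A = C_{A0}(1−X) = 1.40×0.717 = 1.004 mol·L⁻¹.
Rates in a CSTR are evaluated at the outlet concentration: r_D = 1.60×1.004^2 = 1.612, r_U = 0.0472×1.004 = 0.04738.
Fraction of consumed A going to D: r_D/(r_D+r_U) = 0.9715.
C_D = 0.9715·C_{A0}·X = 0.9715×1.40×0.283 = 0.385 mol·L⁻¹.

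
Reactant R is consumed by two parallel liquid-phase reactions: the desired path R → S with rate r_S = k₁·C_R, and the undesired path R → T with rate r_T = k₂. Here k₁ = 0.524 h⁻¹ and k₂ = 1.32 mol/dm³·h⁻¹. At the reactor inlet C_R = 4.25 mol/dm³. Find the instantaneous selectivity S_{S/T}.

S_{S/T} = r_S/r_T = (k₁·C_R)/(k₂) = (k₁/k₂)·C_R.
= (0.524×4.250) / (1.32) = 2.227/1.320 = 1.69.
Since the desired path is higher order in R, keeping C_R high (PFR or concentrated feed) favours S.

1.69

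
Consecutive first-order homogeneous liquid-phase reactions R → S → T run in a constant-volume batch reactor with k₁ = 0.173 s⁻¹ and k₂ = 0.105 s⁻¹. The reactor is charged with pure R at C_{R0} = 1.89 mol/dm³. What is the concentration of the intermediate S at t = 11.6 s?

Solving the coupled first-order balances gives C_S(t) = [k₁/(k₂−k₁)]·C_{R0}·(e^(−k₁t) − e^(−k₂t)).
e^(−k₁t) = e^(−0.173×11.6) = e^(−2.007) = 0.1344; e^(−k₂t) = e^(−1.218) = 0.2958.
C_S = 0.173×1.89/(0.105−0.173) × (0.1344−0.2958) = (-4.808)×(-0.1614) = 0.7761 mol/dm³.

0.776 mol/dm³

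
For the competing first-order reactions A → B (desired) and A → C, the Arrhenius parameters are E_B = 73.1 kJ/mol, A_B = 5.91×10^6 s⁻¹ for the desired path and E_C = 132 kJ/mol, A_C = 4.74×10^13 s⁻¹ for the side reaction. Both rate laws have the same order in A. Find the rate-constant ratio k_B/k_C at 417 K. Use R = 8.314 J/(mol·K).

k_B/k_C = (A_B/A_C)·exp[−(E_B−E_C)/(RT)] = (A_B/A_C)·exp[(E_C−E_B)/(RT)].
(E_C−E_B)/(RT) = (132−73.1)×10³/(8.314×417) = 58900/3467 = 16.99.
k_B/k_C = (5.91×10^6/4.74×10^13)·exp(16.99) = 1.247×10^-7 × 2.389×10^7 = 2.98.
Since E_B < E_C, lowering the temperature improves selectivity toward B.

2.98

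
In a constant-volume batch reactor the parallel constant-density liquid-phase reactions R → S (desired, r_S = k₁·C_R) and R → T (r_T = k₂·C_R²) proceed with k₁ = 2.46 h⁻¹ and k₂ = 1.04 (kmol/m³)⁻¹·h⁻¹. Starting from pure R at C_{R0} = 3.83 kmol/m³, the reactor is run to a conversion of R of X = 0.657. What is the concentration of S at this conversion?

1.23 kmol/m³

C_R = C_{R0}(1−X) = 1.314 kmol/m³.
Along a PFR/batch, dC_S/dC_R = −r_S/(r_S+r_T) = −k₁/(k₁+k₂·C_R).
Integrating from C_{R0} to C_R: C_S = (2.46/1.04)·ln[(2.46+1.04·3.83)/(2.46+1.04·1.31)] = 2.365·ln(6.443/3.826) = 1.233 kmol/m³.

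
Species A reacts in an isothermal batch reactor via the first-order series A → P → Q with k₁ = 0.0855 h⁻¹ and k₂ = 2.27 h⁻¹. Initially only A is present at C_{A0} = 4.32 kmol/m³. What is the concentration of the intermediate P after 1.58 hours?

0.143 kmol/m³

For first-order series with pure A initially, C_P(t) = k₁C_{A0}/(k₂−k₁)·(e^(−k₁t) − e^(−k₂t)).
e^(−k₁t) = e^(−0.0855×1.58) = e^(−0.1351) = 0.8736; e^(−k₂t) = e^(−3.587) = 0.02769.
C_P = 0.0855×4.32/(2.27−0.0855) × (0.8736−0.02769) = 0.1691×0.8459 = 0.1430 kmol/m³.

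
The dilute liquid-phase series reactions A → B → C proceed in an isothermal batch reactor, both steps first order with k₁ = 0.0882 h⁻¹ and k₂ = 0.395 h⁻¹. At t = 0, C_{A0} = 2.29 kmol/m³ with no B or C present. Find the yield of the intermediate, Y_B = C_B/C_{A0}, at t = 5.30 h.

Solving the coupled first-order balances gives C_B(t) = [k₁/(k₂−k₁)]·C_{A0}·(e^(−k₁t) − e^(−k₂t)).
e^(−k₁t) = e^(−0.0882×5.30) = e^(−0.4675) = 0.6266; e^(−k₂t) = e^(−2.094) = 0.1233.
C_B = 0.0882×2.29/(0.395−0.0882) × (0.6266−0.1233) = 0.6583×0.5033 = 0.3314 kmol/m³.
Y_B = C_B/C_{A0} = 0.3314/2.29 = 0.145.

0.145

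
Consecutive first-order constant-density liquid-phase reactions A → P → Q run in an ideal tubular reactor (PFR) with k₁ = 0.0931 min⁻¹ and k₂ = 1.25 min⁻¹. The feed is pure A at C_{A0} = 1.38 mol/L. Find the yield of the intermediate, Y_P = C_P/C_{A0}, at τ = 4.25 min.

The intermediate concentration in a first-order A→B→C sequence is C_P = k₁C_{A0}(e^(−k₁τ) − e^(−k₂τ))/(k₂−k₁).
e^(−k₁τ) = e^(−0.0931×4.25) = e^(−0.3957) = 0.6732; e^(−k₂τ) = e^(−5.312) = 0.004930.
C_P = 0.0931×1.38/(1.25−0.0931) × (0.6732−0.004930) = 0.1111×0.6683 = 0.07422 mol/L.
Y_P = C_P/C_{A0} = 0.07422/1.38 = 0.0538.

0.0538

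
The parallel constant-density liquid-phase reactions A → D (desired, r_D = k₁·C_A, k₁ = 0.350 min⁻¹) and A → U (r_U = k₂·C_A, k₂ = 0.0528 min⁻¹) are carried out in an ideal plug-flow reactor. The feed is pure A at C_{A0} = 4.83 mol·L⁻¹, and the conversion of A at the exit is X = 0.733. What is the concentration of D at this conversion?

C_A = C_{A0}(1−X) = 1.290 mol·L⁻¹.
Both paths are first order in A, so the instantaneous fraction to D is constant: dC_D/d(−C_A) = k₁/(k₁+k₂) = 0.8689.
C_D = 0.8689·(C_{A0}−C_A) = 0.8689×3.540 = 3.08 mol·L⁻¹.

3.08 mol·L⁻¹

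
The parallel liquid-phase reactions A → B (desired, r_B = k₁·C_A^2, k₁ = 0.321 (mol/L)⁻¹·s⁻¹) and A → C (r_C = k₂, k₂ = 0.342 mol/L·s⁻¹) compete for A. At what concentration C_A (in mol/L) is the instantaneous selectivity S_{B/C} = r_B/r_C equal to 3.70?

1.99 mol/L

S_{B/C} = (k₁/k₂)·C_A^2 ⇒ C_A = (S·k₂/k₁)^(0.5).
= (3.70×0.342/0.321)^(0.5) = (3.942)^(0.5) = 1.99 mol/L.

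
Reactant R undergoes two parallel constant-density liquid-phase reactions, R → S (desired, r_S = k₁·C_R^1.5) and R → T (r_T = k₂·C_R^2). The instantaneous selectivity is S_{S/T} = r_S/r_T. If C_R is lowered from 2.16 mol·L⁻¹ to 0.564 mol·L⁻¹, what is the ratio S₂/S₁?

1.96

S_{S/T} = (k₁/k₂)·C_R^-0.5, so S₂/S₁ = (C_{R,2}/C_{R,1})^-0.5.
= (0.564/2.16)^(-0.5) = (0.2611)^(-0.5) = 1.96.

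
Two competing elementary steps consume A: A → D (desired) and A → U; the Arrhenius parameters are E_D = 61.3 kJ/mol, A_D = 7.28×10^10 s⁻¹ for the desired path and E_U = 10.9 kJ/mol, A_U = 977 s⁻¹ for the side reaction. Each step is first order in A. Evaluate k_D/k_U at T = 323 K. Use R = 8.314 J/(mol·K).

Since both paths have the same order in A, the concentration cancels and S_{D/U} = k_D/k_U = (A_D/A_U)·exp[(E_U−E_D)/(RT)].
(E_U−E_D)/(RT) = (10.9−61.3)×10³/(8.314×323) = -50400/2685 = -18.77.
k_D/k_U = (7.28×10^10/977)·exp(-18.77) = 7.451×10^7 × 7.066×10^-9 = 0.526.
Since E_D > E_U, raising the temperature improves selectivity toward D.

0.526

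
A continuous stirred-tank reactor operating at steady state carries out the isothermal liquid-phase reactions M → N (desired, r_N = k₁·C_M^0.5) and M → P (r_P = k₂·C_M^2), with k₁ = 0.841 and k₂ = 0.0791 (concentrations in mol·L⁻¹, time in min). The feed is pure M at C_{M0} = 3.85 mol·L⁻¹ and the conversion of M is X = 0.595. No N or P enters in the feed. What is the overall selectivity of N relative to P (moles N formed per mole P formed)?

5.46

Exit C_M = C_{M0}(1−X) = 3.85×0.405 = 1.559 mol·L⁻¹.
Rates in a CSTR are evaluated at the outlet concentration: r_N = 0.841×1.559^0.5 = 1.050, r_P = 0.0791×1.559^2 = 0.1923.
Overall selectivity = C_N/C_P = r_Nτ/(r_Pτ) = r_N/r_P = 5.46.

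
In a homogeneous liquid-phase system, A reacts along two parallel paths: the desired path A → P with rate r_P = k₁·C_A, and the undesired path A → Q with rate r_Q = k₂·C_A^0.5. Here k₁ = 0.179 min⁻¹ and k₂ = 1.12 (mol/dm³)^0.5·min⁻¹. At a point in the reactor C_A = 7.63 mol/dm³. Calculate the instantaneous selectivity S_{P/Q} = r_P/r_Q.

0.441

S_{P/Q} = r_P/r_Q = (k₁·C_A)/(k₂·C_A^0.5) = (k₁/k₂)·C_A^0.5.
= (0.179×7.630) / (1.12×7.630^0.5) = 1.366/3.094 = 0.441.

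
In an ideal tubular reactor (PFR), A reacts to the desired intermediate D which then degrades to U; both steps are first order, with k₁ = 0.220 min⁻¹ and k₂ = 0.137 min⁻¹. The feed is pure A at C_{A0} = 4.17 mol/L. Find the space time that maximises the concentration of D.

5.71 min

Setting dC_D/dτ = 0 gives τ_opt = ln(k₂/k₁)/(k₂−k₁).
= ln(0.137/0.220)/(0.137−0.220) = ln(0.6227)/-0.08300 = -0.4736/-0.08300 = 5.71 min.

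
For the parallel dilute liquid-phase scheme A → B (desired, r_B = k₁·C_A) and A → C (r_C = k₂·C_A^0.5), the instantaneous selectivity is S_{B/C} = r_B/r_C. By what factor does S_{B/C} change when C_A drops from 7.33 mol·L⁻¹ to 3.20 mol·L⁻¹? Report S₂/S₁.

0.661

S_{B/C} = (k₁/k₂)·C_A^0.5, so S₂/S₁ = (C_{A,2}/C_{A,1})^0.5.
= (3.20/7.33)^0.5 = (0.4366)^0.5 = 0.661.
Selectivity toward B falls as C_A falls — high-concentration operation is favoured.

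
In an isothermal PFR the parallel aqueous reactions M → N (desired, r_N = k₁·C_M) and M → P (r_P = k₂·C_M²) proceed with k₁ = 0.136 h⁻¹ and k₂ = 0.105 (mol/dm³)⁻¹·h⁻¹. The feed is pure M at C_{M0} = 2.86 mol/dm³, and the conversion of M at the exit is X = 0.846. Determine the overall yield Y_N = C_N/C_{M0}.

C_M = C_{M0}(1−X) = 0.4404 mol/dm³.
Along a PFR/batch, dC_N/dC_M = −r_N/(r_N+r_P) = −k₁/(k₁+k₂·C_M).
Integrating from C_{M0} to C_M: C_N = (0.136/0.105)·ln[(0.136+0.105·2.86)/(0.136+0.105·0.440)] = 1.295·ln(0.4363/0.1822) = 1.131 mol/dm³.
Y_N = C_N/C_{M0} = 1.131/2.86 = 0.395.

0.395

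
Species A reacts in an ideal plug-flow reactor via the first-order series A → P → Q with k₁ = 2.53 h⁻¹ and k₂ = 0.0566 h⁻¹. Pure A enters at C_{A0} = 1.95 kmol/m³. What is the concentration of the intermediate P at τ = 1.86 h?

For first-order series with pure A initially, C_P(τ) = k₁C_{A0}/(k₂−k₁)·(e^(−k₁τ) − e^(−k₂τ)).
e^(−k₁τ) = e^(−2.53×1.86) = e^(−4.706) = 0.009043; e^(−k₂τ) = e^(−0.1053) = 0.9001.
C_P = 2.53×1.95/(0.0566−2.53) × (0.009043−0.9001) = (-1.995)×(-0.8910) = 1.777 kmol/m³.

1.78 kmol/m³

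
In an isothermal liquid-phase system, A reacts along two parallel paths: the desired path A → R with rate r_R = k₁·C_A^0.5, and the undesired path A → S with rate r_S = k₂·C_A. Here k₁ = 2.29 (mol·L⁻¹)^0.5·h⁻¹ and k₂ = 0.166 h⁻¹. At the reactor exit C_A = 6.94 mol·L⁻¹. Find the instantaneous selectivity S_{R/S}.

S_{R/S} = r_R/r_S = (k₁·C_A^0.5)/(k₂·C_A) = (k₁/k₂)·C_A^-0.5.
= (2.29×6.940^0.5) / (0.166×6.940) = 6.033/1.152 = 5.24.
The undesired path is higher order in A, so low C_A (CSTR or dilute feed) favours R.

5.24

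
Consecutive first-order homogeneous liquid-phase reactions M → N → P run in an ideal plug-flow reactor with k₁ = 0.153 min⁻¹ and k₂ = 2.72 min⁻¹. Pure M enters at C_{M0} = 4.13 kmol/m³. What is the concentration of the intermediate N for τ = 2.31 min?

0.172 kmol/m³

The intermediate concentration in a first-order A→B→C sequence is C_N = k₁C_{M0}(e^(−k₁τ) − e^(−k₂τ))/(k₂−k₁).
e^(−k₁τ) = e^(−0.153×2.31) = e^(−0.3534) = 0.7023; e^(−k₂τ) = e^(−6.283) = 0.001867.
C_N = 0.153×4.13/(2.72−0.153) × (0.7023−0.001867) = 0.2462×0.7004 = 0.1724 kmol/m³.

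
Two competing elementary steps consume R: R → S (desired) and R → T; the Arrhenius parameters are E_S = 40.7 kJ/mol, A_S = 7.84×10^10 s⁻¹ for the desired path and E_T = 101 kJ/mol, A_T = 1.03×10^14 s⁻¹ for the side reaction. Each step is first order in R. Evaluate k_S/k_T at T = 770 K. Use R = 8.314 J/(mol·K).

With equal orders, S_{S/T} = k_S/k_T = (A_S/A_T)·exp[(E_T−E_S)/(RT)].
(E_T−E_S)/(RT) = (101−40.7)×10³/(8.314×770) = 60300/6402 = 9.419.
k_S/k_T = (7.84×10^10/1.03×10^14)·exp(9.419) = 7.612×10^-4 × 12323 = 9.38.
Since E_S < E_T, lowering the temperature improves selectivity toward S.

9.38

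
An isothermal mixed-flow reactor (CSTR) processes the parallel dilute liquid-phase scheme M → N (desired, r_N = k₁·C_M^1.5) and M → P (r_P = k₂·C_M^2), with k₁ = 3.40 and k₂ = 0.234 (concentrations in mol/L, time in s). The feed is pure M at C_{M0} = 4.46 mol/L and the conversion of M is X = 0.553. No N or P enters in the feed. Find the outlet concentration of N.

Exit C_M = C_{M0}(1−X) = 4.46×0.447 = 1.994 mol/L.
A CSTR operates uniformly at the exit composition, giving r_N = 9.571 and r_P = 0.9300 (each k·C_M^n at C_M = 1.994).
Fraction of consumed M going to N: r_N/(r_N+r_P) = 0.9114.
C_N = 0.9114·C_{M0}·X = 0.9114×4.46×0.553 = 2.25 mol/L.

2.25 mol/L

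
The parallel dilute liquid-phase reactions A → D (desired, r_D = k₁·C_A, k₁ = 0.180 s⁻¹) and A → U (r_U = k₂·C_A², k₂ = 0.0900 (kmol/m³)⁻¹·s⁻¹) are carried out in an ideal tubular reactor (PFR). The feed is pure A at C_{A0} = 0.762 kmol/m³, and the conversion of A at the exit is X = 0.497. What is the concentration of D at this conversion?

C_A = C_{A0}(1−X) = 0.3833 kmol/m³.
Along a PFR/batch, dC_D/dC_A = −r_D/(r_D+r_U) = −k₁/(k₁+k₂·C_A).
Integrating from C_{A0} to C_A: C_D = (0.180/0.0900)·ln[(0.180+0.0900·0.762)/(0.180+0.0900·0.383)] = 2.000·ln(0.2486/0.2145) = 0.2949 kmol/m³.

0.295 kmol/m³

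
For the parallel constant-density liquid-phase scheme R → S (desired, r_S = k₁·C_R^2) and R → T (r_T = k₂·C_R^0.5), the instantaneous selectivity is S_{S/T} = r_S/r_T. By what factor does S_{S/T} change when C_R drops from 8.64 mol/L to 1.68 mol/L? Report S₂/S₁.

S_{S/T} = (k₁/k₂)·C_R^1.5, so S₂/S₁ = (C_{R,2}/C_{R,1})^1.5.
= (1.68/8.64)^1.5 = (0.1944)^1.5 = 0.0857.

0.0857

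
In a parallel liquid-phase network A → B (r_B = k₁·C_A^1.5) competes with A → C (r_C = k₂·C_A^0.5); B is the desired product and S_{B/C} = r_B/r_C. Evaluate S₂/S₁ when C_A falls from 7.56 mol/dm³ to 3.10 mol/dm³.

0.410

S_{B/C} = (k₁/k₂)·C_A, so S₂/S₁ = (C_{A,2}/C_{A,1}).
= 3.10/7.56 = 0.410.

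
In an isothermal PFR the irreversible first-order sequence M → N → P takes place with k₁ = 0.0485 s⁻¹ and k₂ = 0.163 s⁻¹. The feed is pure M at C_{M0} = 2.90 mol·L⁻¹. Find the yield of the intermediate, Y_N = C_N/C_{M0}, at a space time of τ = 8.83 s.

Solving the coupled first-order balances gives C_N(τ) = [k₁/(k₂−k₁)]·C_{M0}·(e^(−k₁τ) − e^(−k₂τ)).
e^(−k₁τ) = e^(−0.0485×8.83) = e^(−0.4283) = 0.6516; e^(−k₂τ) = e^(−1.439) = 0.2371.
C_N = 0.0485×2.90/(0.163−0.0485) × (0.6516−0.2371) = 1.228×0.4145 = 0.5092 mol·L⁻¹.
Y_N = C_N/C_{M0} = 0.5092/2.90 = 0.176.

0.176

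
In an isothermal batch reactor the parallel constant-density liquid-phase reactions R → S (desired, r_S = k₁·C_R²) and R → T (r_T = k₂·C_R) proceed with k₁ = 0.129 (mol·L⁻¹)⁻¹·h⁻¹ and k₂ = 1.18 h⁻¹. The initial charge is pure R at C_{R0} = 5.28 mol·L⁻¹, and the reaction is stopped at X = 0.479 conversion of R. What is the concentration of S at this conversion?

C_R = C_{R0}(1−X) = 2.751 mol·L⁻¹.
Along a PFR/batch, dC_T/dC_R = −r_T/(r_S+r_T) = −k₂/(k₂+k₁·C_R).
Integrating from C_{R0} to C_R: C_T = (1.18/0.129)·ln[(1.18+0.129·5.28)/(1.18+0.129·2.75)] = 9.147·ln(1.861/1.535) = 1.763 mol·L⁻¹.
Then C_S = (C_{R0}−C_R) − C_T = 2.529 − 1.763 = 0.7661 mol·L⁻¹.

0.766 mol·L⁻¹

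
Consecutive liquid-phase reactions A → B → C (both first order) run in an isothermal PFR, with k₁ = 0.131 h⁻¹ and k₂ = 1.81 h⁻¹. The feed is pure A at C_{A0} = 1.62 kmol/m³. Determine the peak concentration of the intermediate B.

0.0955 kmol/m³

At the optimum, C_{B,max}/C_{A0} = (k₁/k₂)^[k₂/(k₂−k₁)].
= (0.131/1.81)^(1.81/(1.81−0.131)) = (0.07238)^(1.078) = 0.05897.
C_{B,max} = 0.05897×1.62 = 0.0955 kmol/m³.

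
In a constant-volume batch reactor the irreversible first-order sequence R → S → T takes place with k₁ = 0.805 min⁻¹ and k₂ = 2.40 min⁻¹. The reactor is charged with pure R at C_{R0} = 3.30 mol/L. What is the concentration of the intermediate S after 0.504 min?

The intermediate concentration in a first-order A→B→C sequence is C_S = k₁C_{R0}(e^(−k₁t) − e^(−k₂t))/(k₂−k₁).
e^(−k₁t) = e^(−0.805×0.504) = e^(−0.4057) = 0.6665; e^(−k₂t) = e^(−1.210) = 0.2983.
C_S = 0.805×3.30/(2.40−0.805) × (0.6665−0.2983) = 1.666×0.3682 = 0.6132 mol/L.

0.613 mol/L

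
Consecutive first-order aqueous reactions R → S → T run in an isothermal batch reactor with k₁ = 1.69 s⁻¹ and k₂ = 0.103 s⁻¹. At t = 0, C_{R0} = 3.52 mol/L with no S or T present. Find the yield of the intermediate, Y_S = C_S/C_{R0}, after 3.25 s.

0.758

For first-order series with pure R initially, C_S(t) = k₁C_{R0}/(k₂−k₁)·(e^(−k₁t) − e^(−k₂t)).
e^(−k₁t) = e^(−1.69×3.25) = e^(−5.492) = 0.004118; e^(−k₂t) = e^(−0.3347) = 0.7155.
C_S = 1.69×3.52/(0.103−1.69) × (0.004118−0.7155) = (-3.748)×(-0.7114) = 2.667 mol/L.
Y_S = C_S/C_{R0} = 2.667/3.52 = 0.758.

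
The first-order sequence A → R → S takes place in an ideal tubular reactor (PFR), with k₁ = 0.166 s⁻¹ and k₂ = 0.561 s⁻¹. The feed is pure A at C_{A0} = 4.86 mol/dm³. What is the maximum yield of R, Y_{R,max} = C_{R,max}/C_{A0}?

At the optimum, C_{R,max}/C_{A0} = (k₁/k₂)^[k₂/(k₂−k₁)].
= (0.166/0.561)^(0.561/(0.561−0.166)) = (0.2959)^(1.420) = 0.1774.

0.177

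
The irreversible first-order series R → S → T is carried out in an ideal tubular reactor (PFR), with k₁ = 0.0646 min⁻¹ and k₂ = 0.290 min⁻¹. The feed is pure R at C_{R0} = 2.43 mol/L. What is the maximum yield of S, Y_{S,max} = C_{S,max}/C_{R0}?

0.145

Evaluating C_S at τ_opt = ln(k₂/k₁)/(k₂−k₁) gives C_{S,max}/C_{R0} = (k₁/k₂)^[k₂/(k₂−k₁)].
= (0.0646/0.290)^(0.290/(0.290−0.0646)) = (0.2228)^(1.287) = 0.1449.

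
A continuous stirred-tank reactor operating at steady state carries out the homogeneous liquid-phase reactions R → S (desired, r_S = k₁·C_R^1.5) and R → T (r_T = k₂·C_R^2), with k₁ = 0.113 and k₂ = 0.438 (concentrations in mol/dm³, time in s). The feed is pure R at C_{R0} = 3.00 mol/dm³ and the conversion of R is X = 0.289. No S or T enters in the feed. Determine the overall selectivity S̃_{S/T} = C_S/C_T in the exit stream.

0.177

Exit C_R = C_{R0}(1−X) = 3.00×0.711 = 2.133 mol/dm³.
Rates in a CSTR are evaluated at the outlet concentration: r_S = 0.113×2.133^1.5 = 0.3520, r_T = 0.438×2.133^2 = 1.993.
Overall selectivity = C_S/C_T = r_Sτ/(r_Tτ) = r_S/r_T = 0.177.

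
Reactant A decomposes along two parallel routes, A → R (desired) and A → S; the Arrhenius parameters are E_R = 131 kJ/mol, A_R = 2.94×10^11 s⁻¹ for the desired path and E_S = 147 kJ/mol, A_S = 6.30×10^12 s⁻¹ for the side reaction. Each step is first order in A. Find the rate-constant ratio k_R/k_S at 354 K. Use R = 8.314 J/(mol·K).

10.7

k_R/k_S = (A_R/A_S)·exp[−(E_R−E_S)/(RT)] = (A_R/A_S)·exp[(E_S−E_R)/(RT)].
(E_S−E_R)/(RT) = (147−131)×10³/(8.314×354) = 16000/2943 = 5.436.
k_R/k_S = (2.94×10^11/6.30×10^12)·exp(5.436) = 0.04667 × 229.6 = 10.7.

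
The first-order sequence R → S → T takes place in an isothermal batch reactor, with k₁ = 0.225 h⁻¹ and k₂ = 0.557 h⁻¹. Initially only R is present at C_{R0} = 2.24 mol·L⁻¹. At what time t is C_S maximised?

2.73 h

The intermediate peaks when r₁ = r₂, i.e. k₁e^(−k₁t) = k₂e^(−k₂t), giving t_opt = ln(k₂/k₁)/(k₂−k₁).
= ln(0.557/0.225)/(0.557−0.225) = ln(2.476)/0.3320 = 0.9065/0.3320 = 2.73 h.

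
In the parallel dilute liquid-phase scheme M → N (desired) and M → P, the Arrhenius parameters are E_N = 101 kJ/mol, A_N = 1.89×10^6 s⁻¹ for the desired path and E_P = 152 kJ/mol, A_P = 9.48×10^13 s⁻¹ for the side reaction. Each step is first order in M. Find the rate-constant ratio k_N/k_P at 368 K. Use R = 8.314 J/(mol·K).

Since both paths have the same order in M, the concentration cancels and S_{N/P} = k_N/k_P = (A_N/A_P)·exp[(E_P−E_N)/(RT)].
(E_P−E_N)/(RT) = (152−101)×10³/(8.314×368) = 51000/3060 = 16.67.
k_N/k_P = (1.89×10^6/9.48×10^13)·exp(16.67) = 1.994×10^-8 × 1.735×10^7 = 0.346.

0.346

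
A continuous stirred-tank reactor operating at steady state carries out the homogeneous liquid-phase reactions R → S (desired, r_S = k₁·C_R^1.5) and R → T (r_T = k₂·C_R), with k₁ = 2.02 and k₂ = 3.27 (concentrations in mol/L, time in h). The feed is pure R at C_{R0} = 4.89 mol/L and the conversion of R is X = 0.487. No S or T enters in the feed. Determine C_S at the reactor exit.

Exit C_R = C_{R0}(1−X) = 4.89×0.513 = 2.509 mol/L.
In a CSTR the entire volume is at exit conditions, so r_S = 2.02×2.509^1.5 = 8.026 and r_T = 3.27×2.509 = 8.203.
Fraction of consumed R going to S: r_S/(r_S+r_T) = 0.4945.
C_S = 0.4945·C_{R0}·X = 0.4945×4.89×0.487 = 1.18 mol/L.

1.18 mol/L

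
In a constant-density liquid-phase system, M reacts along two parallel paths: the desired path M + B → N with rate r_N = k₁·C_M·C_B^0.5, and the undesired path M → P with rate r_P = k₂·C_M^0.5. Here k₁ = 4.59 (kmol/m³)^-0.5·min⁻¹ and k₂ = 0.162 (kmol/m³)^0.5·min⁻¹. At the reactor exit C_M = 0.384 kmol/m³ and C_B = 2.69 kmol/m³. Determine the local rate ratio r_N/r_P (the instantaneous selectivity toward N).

S_{N/P} = r_N/r_P = (k₁·C_M·C_B^0.5)/(k₂·C_M^0.5) = (k₁/k₂)·C_M^0.5·C_B^0.5.
= (4.59×0.3840×2.690^0.5) / (0.162×0.3840^0.5) = 2.891/0.1004 = 28.8.
Since the desired path is higher order in M, keeping C_M high (PFR or concentrated feed) favours N.

28.8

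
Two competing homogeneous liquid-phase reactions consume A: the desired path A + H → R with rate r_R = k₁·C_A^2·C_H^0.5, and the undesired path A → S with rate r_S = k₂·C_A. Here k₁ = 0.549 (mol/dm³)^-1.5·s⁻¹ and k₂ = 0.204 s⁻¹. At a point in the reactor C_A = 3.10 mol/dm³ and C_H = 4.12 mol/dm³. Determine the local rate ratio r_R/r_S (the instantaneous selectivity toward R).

16.9

S_{R/S} = r_R/r_S = (k₁·C_A^2·C_H^0.5)/(k₂·C_A) = (k₁/k₂)·C_A·C_H^0.5.
= (0.549×3.100^2×4.120^0.5) / (0.204×3.100) = 10.71/0.6324 = 16.9.
Since the desired path is higher order in A, keeping C_A high (PFR or concentrated feed) favours R.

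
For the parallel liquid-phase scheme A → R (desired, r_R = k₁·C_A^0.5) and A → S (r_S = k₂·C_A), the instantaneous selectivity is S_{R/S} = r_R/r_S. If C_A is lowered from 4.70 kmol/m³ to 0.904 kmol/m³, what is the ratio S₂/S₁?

S_{R/S} = (k₁/k₂)·C_A^-0.5, so S₂/S₁ = (C_{A,2}/C_{A,1})^-0.5.
= (0.904/4.70)^(-0.5) = (0.1923)^(-0.5) = 2.28.
Selectivity toward R rises as C_A falls — low-concentration operation is favoured.

2.28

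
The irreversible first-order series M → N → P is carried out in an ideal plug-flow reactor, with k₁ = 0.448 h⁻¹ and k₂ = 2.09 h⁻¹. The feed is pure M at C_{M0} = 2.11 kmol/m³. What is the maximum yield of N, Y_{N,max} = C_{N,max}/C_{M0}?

Evaluating C_N at τ_opt = ln(k₂/k₁)/(k₂−k₁) gives C_{N,max}/C_{M0} = (k₁/k₂)^[k₂/(k₂−k₁)].
= (0.448/2.09)^(2.09/(2.09−0.448)) = (0.2144)^(1.273) = 0.1408.

0.141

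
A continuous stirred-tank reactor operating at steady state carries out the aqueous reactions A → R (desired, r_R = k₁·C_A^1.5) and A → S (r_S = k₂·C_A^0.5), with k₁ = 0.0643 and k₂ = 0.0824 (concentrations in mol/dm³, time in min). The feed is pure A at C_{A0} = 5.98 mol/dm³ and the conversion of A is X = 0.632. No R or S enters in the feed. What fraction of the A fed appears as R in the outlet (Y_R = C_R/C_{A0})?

Exit C_A = C_{A0}(1−X) = 5.98×0.368 = 2.201 mol/dm³.
In a CSTR the entire volume is at exit conditions, so r_R = 0.0643×2.201^1.5 = 0.2099 and r_S = 0.0824×2.201^0.5 = 0.1222.
Fraction of consumed A going to R: r_R/(r_R+r_S) = 0.6320.
C_R = 0.6320·C_{A0}·X = 0.6320×5.98×0.632 = 2.39 mol/dm³; Y_R = C_R/C_{A0} = 0.399.

0.399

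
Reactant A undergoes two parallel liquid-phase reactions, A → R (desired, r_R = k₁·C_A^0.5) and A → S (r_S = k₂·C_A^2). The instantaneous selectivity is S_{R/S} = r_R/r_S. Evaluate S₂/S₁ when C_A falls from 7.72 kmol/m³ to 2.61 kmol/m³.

5.09

S_{R/S} = (k₁/k₂)·C_A^-1.5, so S₂/S₁ = (C_{A,2}/C_{A,1})^-1.5.
= (2.61/7.72)^(-1.5) = (0.3381)^(-1.5) = 5.09.
Selectivity toward R rises as C_A falls — low-concentration operation is favoured.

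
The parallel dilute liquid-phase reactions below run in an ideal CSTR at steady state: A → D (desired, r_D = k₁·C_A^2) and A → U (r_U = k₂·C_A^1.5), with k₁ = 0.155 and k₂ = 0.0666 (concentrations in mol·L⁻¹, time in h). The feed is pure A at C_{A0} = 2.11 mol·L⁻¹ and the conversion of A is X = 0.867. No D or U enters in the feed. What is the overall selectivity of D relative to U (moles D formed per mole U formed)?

Exit C_A = C_{A0}(1−X) = 2.11×0.133 = 0.2806 mol·L⁻¹.
A CSTR operates uniformly at the exit composition, giving r_D = 0.01221 and r_U = 0.009901 (each k·C_A^n at C_A = 0.2806).
Overall selectivity = C_D/C_U = r_Dτ/(r_Uτ) = r_D/r_U = 1.23.

1.23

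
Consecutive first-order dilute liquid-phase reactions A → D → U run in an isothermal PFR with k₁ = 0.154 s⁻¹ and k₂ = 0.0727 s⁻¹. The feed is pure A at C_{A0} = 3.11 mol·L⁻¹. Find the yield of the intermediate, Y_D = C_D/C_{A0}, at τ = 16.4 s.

0.423

For first-order series with pure A initially, C_D(τ) = k₁C_{A0}/(k₂−k₁)·(e^(−k₁τ) − e^(−k₂τ)).
e^(−k₁τ) = e^(−0.154×16.4) = e^(−2.526) = 0.08001; e^(−k₂τ) = e^(−1.192) = 0.3035.
C_D = 0.154×3.11/(0.0727−0.154) × (0.08001−0.3035) = (-5.891)×(-0.2235) = 1.317 mol·L⁻¹.
Y_D = C_D/C_{A0} = 1.317/3.11 = 0.423.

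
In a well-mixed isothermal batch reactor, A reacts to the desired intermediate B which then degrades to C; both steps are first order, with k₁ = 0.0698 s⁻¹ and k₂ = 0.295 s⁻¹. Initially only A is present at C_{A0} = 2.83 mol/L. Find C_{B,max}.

At the optimum, C_{B,max}/C_{A0} = (k₁/k₂)^[k₂/(k₂−k₁)].
= (0.0698/0.295)^(0.295/(0.295−0.0698)) = (0.2366)^(1.310) = 0.1514.
C_{B,max} = 0.1514×2.83 = 0.428 mol/L.

0.428 mol/L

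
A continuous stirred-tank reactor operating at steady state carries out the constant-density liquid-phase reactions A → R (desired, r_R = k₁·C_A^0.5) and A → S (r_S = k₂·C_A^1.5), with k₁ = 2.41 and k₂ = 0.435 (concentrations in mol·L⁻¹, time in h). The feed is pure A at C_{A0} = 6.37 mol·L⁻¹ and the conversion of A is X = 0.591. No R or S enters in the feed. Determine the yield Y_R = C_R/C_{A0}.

0.402

Exit C_A = C_{A0}(1−X) = 6.37×0.409 = 2.605 mol·L⁻¹.
A CSTR operates uniformly at the exit composition, giving r_R = 3.890 and r_S = 1.829 (each k·C_A^n at C_A = 2.605).
Fraction of consumed A going to R: r_R/(r_R+r_S) = 0.6802.
C_R = 0.6802·C_{A0}·X = 0.6802×6.37×0.591 = 2.56 mol·L⁻¹; Y_R = C_R/C_{A0} = 0.402.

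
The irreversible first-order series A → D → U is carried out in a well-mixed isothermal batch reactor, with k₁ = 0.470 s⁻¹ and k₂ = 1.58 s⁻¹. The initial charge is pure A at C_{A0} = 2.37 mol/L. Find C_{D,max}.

0.422 mol/L

For a first-order series the maximum intermediate yield is C_{D,max}/C_{A0} = (k₁/k₂)^[k₂/(k₂−k₁)].
= (0.470/1.58)^(1.58/(1.58−0.470)) = (0.2975)^(1.423) = 0.1780.
C_{D,max} = 0.1780×2.37 = 0.422 mol/L.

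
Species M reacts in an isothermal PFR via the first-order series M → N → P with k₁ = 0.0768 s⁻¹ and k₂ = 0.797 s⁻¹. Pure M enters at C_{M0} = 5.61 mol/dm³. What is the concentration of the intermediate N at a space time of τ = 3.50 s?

0.420 mol/dm³

For first-order series with pure M initially, C_N(τ) = k₁C_{M0}/(k₂−k₁)·(e^(−k₁τ) − e^(−k₂τ)).
e^(−k₁τ) = e^(−0.0768×3.50) = e^(−0.2688) = 0.7643; e^(−k₂τ) = e^(−2.790) = 0.06145.
C_N = 0.0768×5.61/(0.797−0.0768) × (0.7643−0.06145) = 0.5982×0.7028 = 0.4205 mol/dm³.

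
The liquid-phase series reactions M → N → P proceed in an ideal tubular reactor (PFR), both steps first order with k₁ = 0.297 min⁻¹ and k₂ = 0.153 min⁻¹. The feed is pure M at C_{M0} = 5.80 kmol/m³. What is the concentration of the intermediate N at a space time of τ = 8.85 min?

2.23 kmol/m³

The intermediate concentration in a first-order A→B→C sequence is C_N = k₁C_{M0}(e^(−k₁τ) − e^(−k₂τ))/(k₂−k₁).
e^(−k₁τ) = e^(−0.297×8.85) = e^(−2.628) = 0.07219; e^(−k₂τ) = e^(−1.354) = 0.2582.
C_N = 0.297×5.80/(0.153−0.297) × (0.07219−0.2582) = (-11.96)×(-0.1860) = 2.225 kmol/m³.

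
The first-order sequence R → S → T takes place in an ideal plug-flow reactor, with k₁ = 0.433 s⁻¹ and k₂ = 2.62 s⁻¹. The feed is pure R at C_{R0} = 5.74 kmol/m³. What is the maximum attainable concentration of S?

At the optimum, C_{S,max}/C_{R0} = (k₁/k₂)^[k₂/(k₂−k₁)].
= (0.433/2.62)^(2.62/(2.62−0.433)) = (0.1653)^(1.198) = 0.1157.
C_{S,max} = 0.1157×5.74 = 0.664 kmol/m³.

0.664 kmol/m³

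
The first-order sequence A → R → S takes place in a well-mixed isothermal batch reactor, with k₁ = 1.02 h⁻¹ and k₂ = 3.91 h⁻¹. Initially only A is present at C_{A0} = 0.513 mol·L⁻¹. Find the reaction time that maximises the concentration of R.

Setting dC_R/dt = 0 gives t_opt = ln(k₂/k₁)/(k₂−k₁).
= ln(3.91/1.02)/(3.91−1.02) = ln(3.833)/2.890 = 1.344/2.890 = 0.465 h.

0.465 h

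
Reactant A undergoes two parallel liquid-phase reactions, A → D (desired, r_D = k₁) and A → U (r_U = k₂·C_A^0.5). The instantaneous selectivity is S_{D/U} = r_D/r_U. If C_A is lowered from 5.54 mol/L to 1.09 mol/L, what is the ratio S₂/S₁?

2.25

S_{D/U} = (k₁/k₂)·C_A^-0.5, so S₂/S₁ = (C_{A,2}/C_{A,1})^-0.5.
= (1.09/5.54)^(-0.5) = (0.1968)^(-0.5) = 2.25.
Selectivity toward D rises as C_A falls — low-concentration operation is favoured.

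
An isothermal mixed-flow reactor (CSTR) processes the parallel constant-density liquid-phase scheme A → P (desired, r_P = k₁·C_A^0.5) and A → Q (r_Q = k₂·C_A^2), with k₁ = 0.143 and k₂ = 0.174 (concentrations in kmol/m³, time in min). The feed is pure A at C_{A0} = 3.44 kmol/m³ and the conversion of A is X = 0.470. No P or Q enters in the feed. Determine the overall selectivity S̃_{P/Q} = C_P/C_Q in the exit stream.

0.334

Exit C_A = C_{A0}(1−X) = 3.44×0.530 = 1.823 kmol/m³.
Rates in a CSTR are evaluated at the outlet concentration: r_P = 0.143×1.823^0.5 = 0.1931, r_Q = 0.174×1.823^2 = 0.5784.
Overall selectivity = C_P/C_Q = r_Pτ/(r_Qτ) = r_P/r_Q = 0.334.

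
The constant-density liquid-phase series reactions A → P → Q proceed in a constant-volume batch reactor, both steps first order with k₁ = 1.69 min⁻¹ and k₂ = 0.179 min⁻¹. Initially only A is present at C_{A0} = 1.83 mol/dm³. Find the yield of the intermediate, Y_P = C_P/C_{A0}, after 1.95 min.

0.747

For first-order series with pure A initially, C_P(t) = k₁C_{A0}/(k₂−k₁)·(e^(−k₁t) − e^(−k₂t)).
e^(−k₁t) = e^(−1.69×1.95) = e^(−3.295) = 0.03705; e^(−k₂t) = e^(−0.3490) = 0.7054.
C_P = 1.69×1.83/(0.179−1.69) × (0.03705−0.7054) = (-2.047)×(-0.6683) = 1.368 mol/dm³.
Y_P = C_P/C_{A0} = 1.368/1.83 = 0.747.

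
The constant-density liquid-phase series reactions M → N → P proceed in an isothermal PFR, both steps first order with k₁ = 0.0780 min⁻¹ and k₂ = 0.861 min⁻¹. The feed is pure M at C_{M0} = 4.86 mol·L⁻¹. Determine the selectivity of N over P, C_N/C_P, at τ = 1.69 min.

Solving the coupled first-order balances gives C_N(τ) = [k₁/(k₂−k₁)]·C_{M0}·(e^(−k₁τ) − e^(−k₂τ)).
e^(−k₁τ) = e^(−0.0780×1.69) = e^(−0.1318) = 0.8765; e^(−k₂τ) = e^(−1.455) = 0.2334.
C_N = 0.0780×4.86/(0.861−0.0780) × (0.8765−0.2334) = 0.4841×0.6431 = 0.3114 mol·L⁻¹.
C_M = C_{M0}e^(−k₁τ) = 4.260 mol·L⁻¹, so C_P = C_{M0}−C_M−C_N = 0.2889 mol·L⁻¹; C_N/C_P = 1.08.

1.08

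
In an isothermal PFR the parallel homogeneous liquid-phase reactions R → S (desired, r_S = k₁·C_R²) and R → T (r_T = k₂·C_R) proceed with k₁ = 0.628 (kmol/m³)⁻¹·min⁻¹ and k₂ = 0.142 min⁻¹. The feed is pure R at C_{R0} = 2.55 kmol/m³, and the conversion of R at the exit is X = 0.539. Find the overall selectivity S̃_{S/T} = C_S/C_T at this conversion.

C_R = C_{R0}(1−X) = 1.176 kmol/m³.
Along a PFR/batch, dC_T/dC_R = −r_T/(r_S+r_T) = −k₂/(k₂+k₁·C_R).
Integrating from C_{R0} to C_R: C_T = (0.142/0.628)·ln[(0.142+0.628·2.55)/(0.142+0.628·1.18)] = 0.2261·ln(1.743/0.8802) = 0.1545 kmol/m³.
Then C_S = (C_{R0}−C_R) − C_T = 1.374 − 0.1545 = 1.220 kmol/m³.
S̃_{S/T} = C_S/C_T = 1.220/0.1545 = 7.89.

7.89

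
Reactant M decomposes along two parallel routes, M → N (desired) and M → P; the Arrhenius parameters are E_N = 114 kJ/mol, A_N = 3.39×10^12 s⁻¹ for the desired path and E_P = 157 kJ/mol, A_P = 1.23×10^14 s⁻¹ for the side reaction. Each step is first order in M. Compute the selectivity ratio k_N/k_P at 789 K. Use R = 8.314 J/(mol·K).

19.4

With equal orders, S_{N/P} = k_N/k_P = (A_N/A_P)·exp[(E_P−E_N)/(RT)].
(E_P−E_N)/(RT) = (157−114)×10³/(8.314×789) = 43000/6560 = 6.555.
k_N/k_P = (3.39×10^12/1.23×10^14)·exp(6.555) = 0.02756 × 702.8 = 19.4.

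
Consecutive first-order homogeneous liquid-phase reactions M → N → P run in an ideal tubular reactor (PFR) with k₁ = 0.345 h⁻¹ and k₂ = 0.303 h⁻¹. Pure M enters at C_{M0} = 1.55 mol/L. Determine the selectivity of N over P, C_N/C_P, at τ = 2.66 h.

1.82

The intermediate concentration in a first-order A→B→C sequence is C_N = k₁C_{M0}(e^(−k₁τ) − e^(−k₂τ))/(k₂−k₁).
e^(−k₁τ) = e^(−0.345×2.66) = e^(−0.9177) = 0.3994; e^(−k₂τ) = e^(−0.8060) = 0.4466.
C_N = 0.345×1.55/(0.303−0.345) × (0.3994−0.4466) = (-12.73)×(-0.04721) = 0.6011 mol/L.
C_M = C_{M0}e^(−k₁τ) = 0.6191 mol/L, so C_P = C_{M0}−C_M−C_N = 0.3297 mol/L; C_N/C_P = 1.82.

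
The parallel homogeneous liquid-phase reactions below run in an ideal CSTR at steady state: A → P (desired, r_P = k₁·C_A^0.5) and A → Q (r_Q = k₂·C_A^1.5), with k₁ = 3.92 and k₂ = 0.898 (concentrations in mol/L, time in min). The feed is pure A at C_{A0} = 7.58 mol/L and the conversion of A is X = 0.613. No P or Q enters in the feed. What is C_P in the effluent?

Exit C_A = C_{A0}(1−X) = 7.58×0.387 = 2.933 mol/L.
A CSTR operates uniformly at the exit composition, giving r_P = 6.714 and r_Q = 4.512 (each k·C_A^n at C_A = 2.933).
Fraction of consumed A going to P: r_P/(r_P+r_Q) = 0.5981.
C_P = 0.5981·C_{A0}·X = 0.5981×7.58×0.613 = 2.78 mol/L.

2.78 mol/L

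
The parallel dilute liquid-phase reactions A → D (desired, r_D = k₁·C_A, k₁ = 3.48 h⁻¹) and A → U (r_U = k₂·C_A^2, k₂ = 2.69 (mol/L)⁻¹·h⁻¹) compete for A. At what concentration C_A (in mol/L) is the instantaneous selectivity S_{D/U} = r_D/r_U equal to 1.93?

0.670 mol/L

S_{D/U} = (k₁/k₂)·C_A⁻¹ ⇒ C_A = (S·k₂/k₁)^(-1).
= (1.93×2.69/3.48)^(-1) = (1.492)^(-1) = 0.670 mol/L.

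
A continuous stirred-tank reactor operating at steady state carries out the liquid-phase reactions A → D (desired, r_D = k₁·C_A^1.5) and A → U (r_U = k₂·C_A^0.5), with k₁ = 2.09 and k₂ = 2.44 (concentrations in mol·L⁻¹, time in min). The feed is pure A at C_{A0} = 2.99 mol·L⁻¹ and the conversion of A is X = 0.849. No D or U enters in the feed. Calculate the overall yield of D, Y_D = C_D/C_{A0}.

Exit C_A = C_{A0}(1−X) = 2.99×0.151 = 0.4515 mol·L⁻¹.
A CSTR operates uniformly at the exit composition, giving r_D = 0.6340 and r_U = 1.640 (each k·C_A^n at C_A = 0.4515).
Fraction of consumed A going to D: r_D/(r_D+r_U) = 0.2789.
C_D = 0.2789·C_{A0}·X = 0.2789×2.99×0.849 = 0.708 mol·L⁻¹; Y_D = C_D/C_{A0} = 0.237.

0.237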